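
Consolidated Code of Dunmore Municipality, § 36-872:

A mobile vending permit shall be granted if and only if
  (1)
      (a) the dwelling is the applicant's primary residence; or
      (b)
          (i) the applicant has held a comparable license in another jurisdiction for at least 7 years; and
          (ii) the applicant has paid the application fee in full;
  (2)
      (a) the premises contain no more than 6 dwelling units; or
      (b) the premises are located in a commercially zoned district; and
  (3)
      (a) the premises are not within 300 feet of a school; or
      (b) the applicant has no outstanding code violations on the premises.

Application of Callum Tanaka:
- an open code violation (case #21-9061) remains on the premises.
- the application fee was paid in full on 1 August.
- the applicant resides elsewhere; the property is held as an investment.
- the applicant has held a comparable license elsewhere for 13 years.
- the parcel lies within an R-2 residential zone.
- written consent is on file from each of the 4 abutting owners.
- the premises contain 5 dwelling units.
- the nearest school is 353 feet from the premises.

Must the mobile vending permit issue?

(a) primary residence — not met.
(i) prior license ≥ 7 yr — holds.
(ii) fee paid — holds.
So (b) is satisfied (T AND T).
So (1) is satisfied (F OR T).
(a) ≤ 6 units — met.
(b) commercially zoned — not satisfied.
(2): T OR F → true.
(a) ≥300 ft from school — holds.
(b) no code violations — not satisfied.
So (3) is satisfied (T OR F).
Overall: T AND T AND T → true.

Yes — granted.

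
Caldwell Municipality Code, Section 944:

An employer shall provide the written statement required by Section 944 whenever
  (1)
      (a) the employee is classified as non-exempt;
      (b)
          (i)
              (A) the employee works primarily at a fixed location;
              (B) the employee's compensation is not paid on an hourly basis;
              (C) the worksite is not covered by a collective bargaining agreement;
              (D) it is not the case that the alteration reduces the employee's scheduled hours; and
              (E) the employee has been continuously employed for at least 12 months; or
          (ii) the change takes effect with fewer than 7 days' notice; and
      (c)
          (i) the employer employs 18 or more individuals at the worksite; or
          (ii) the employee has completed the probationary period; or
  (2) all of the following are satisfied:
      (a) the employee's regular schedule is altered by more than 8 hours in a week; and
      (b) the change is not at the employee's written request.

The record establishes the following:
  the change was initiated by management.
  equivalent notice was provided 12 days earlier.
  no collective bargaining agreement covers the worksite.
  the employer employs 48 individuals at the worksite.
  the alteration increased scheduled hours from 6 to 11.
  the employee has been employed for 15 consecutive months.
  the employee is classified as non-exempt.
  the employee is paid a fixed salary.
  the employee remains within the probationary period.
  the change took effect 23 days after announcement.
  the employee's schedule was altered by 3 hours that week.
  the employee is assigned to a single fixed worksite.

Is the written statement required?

(a) non-exempt — satisfied.
(A) fixed location — holds.
(B) not (hourly-paid) — met.
(C) no CBA — holds.
(D) not (hours reduced) — met.
(E) tenure ≥ 12 mo. — met.
So (i) is satisfied (T AND T AND T AND T AND T).
(ii) < 7 days' notice — not met.
(b): T OR F → true.
(i) ≥ 18 at site — met.
(ii) past probation — fails.
(c) = T OR F = true.
So (1) is satisfied (T AND T AND T).
(a) schedule shift > 8h — not satisfied.
(b) not employee-requested — satisfied.
(2): F AND T → false.
Overall = T OR F = true.

Yes — required.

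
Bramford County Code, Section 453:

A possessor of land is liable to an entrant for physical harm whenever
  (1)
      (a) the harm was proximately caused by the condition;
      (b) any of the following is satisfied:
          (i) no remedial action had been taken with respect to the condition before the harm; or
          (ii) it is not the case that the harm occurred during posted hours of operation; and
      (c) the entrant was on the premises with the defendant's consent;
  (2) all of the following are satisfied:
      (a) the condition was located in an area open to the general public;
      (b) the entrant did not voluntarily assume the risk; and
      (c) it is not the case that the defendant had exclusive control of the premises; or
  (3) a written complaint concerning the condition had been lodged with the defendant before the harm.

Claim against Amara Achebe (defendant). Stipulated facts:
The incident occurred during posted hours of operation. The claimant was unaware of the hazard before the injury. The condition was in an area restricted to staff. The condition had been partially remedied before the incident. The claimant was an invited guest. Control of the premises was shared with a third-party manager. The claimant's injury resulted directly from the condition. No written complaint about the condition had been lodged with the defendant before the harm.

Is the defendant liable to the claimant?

No — not liable.

(a) proximate cause — satisfied.
(i) no remedial action — not met.
(ii) not (during posted hours) — not satisfied.
So (b) is not satisfied (F OR F).
(c) consent to enter — met.
So (1) is not satisfied (T AND F AND T).
(a) public area — not satisfied.
(b) no assumed risk — holds.
(c) not (exclusive control) — met.
(2): F AND T AND T → false.
(3) complaint lodged — not satisfied.
Overall = F OR F OR F = false.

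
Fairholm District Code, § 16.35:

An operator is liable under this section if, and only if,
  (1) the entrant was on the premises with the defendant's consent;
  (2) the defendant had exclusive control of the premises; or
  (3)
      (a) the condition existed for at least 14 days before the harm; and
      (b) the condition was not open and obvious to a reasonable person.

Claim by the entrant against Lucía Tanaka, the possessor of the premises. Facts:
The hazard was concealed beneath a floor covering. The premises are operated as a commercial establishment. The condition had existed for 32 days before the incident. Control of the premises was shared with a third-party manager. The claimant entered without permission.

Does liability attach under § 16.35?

Yes — liable.

(1) consent to enter — fails.
(2) exclusive control — fails.
(a) condition ≥14 days old — holds.
(b) not open/obvious — holds.
So (3) is satisfied (T AND T).
Overall: F OR F OR T → true.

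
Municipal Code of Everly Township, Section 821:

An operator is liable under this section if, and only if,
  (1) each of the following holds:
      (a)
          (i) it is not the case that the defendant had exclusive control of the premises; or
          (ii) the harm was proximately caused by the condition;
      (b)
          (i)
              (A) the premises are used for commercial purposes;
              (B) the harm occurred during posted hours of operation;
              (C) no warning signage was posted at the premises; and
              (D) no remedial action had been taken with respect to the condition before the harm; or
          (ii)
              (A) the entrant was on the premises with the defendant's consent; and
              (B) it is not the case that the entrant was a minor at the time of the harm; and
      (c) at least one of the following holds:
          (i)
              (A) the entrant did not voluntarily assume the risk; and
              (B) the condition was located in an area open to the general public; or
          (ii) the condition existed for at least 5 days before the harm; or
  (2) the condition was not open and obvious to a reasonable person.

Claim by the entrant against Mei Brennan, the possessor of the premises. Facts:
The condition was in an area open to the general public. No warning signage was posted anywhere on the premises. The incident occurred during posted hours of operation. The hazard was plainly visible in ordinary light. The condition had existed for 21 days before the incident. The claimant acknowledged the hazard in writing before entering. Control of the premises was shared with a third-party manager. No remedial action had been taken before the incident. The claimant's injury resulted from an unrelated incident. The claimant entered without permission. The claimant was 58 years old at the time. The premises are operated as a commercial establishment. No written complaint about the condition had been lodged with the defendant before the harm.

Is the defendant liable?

(i) not (exclusive control) — satisfied.
(ii) proximate cause — not met.
(a) = T OR F = true.
(A) commercial use — holds.
(B) during posted hours — met.
(C) no signage posted — satisfied.
(D) no remedial action — met.
So (i) is satisfied (T AND T AND T AND T).
(A) consent to enter — not met.
(B) not (entrant a minor) — met.
(ii): F AND T → false.
So (b) is satisfied (T OR F).
(A) no assumed risk — fails.
(B) public area — met.
(i) = F AND T = false.
(ii) condition ≥5 days old — satisfied.
(c) = F OR T = true.
(1) = T AND T AND T = true.
(2) not open/obvious — fails.
So Overall is satisfied (T OR F).

Yes — liable.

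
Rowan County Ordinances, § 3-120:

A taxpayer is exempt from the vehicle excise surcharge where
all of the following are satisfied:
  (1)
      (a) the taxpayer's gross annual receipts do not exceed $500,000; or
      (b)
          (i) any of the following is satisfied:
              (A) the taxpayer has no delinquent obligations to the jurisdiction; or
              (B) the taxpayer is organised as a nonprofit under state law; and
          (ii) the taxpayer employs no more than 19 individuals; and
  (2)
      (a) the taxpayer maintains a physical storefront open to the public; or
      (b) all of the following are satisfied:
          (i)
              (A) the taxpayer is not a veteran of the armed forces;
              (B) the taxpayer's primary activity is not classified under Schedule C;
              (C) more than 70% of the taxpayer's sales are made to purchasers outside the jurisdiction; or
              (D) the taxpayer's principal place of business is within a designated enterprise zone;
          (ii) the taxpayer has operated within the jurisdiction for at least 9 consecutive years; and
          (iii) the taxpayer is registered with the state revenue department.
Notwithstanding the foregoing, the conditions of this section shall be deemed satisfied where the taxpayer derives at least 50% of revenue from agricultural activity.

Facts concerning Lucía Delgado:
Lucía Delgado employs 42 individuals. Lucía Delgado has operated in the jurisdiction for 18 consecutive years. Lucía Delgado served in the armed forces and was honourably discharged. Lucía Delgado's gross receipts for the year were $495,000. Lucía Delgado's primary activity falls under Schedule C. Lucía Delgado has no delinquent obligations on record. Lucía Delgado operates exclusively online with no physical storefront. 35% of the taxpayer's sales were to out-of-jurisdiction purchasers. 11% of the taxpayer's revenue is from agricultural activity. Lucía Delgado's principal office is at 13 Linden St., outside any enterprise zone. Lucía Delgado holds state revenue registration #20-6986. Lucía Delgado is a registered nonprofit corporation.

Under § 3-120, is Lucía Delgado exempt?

(a) receipts ≤ $500,000 — satisfied.
(A) no delinquency — satisfied.
(B) nonprofit — satisfied.
(i) = T OR T = true.
(ii) ≤ 19 employees — fails.
(b) = T AND F = false.
(1): T OR F → true.
(a) has storefront — fails.
(A) not (veteran) — not met.
(B) not (Schedule C activity) — not met.
(C) >70% out-of-jur. sales — not met.
(D) in enterprise zone — fails.
So (i) is not satisfied (F OR F OR F OR F).
(ii) ≥ 9 yrs in jurisdiction — satisfied.
(iii) state-registered — met.
(b): F AND T AND T → false.
(2): F OR F → false.
Overall: T AND F → false.
Exception (≥50% agricultural) — not satisfied.
Result: main false OR exception false → false.

No — not exempt.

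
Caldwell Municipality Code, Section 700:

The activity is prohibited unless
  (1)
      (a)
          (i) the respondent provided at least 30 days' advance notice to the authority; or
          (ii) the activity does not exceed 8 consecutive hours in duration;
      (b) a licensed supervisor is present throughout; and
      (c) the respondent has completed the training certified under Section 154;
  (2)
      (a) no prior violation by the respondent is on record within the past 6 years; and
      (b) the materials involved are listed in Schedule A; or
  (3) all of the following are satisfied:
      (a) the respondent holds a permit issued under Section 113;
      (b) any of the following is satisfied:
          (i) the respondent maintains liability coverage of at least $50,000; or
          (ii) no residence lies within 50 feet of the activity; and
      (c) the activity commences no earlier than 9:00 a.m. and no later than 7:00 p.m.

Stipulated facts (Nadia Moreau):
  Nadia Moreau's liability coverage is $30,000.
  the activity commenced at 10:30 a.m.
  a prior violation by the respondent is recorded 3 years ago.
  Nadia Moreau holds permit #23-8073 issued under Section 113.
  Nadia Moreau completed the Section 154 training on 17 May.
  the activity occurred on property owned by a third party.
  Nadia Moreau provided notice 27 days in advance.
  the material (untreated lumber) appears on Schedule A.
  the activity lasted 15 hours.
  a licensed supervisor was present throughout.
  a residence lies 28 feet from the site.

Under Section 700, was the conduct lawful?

(i) ≥30 days' notice — not satisfied.
(ii) ≤ 8 hrs duration — not met.
So (a) is not satisfied (F OR F).
(b) supervisor present — satisfied.
(c) training certified — satisfied.
So (1) is not satisfied (F AND T AND T).
(a) no prior violation — fails.
(b) Schedule A material — satisfied.
So (2) is not satisfied (F AND T).
(a) holds permit — holds.
(i) coverage ≥ $50,000 — not met.
(ii) no residence in 50 ft — not satisfied.
So (b) is not satisfied (F OR F).
(c) start within hours — satisfied.
So (3) is not satisfied (T AND F AND T).
Overall: F OR F OR F → false.

No — unlawful.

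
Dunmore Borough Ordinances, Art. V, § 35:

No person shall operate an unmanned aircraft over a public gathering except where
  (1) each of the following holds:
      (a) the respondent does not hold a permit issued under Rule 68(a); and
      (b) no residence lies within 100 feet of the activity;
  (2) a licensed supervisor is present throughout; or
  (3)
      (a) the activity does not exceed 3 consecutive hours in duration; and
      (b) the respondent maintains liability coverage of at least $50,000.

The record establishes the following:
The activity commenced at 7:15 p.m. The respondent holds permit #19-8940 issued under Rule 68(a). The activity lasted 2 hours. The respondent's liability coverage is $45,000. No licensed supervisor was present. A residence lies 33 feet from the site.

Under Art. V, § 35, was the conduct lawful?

No — unlawful.

(a) not (holds permit) — not satisfied.
(b) no residence in 100 ft — not satisfied.
(1): F AND F → false.
(2) supervisor present — fails.
(a) ≤ 3 hrs duration — met.
(b) coverage ≥ $50,000 — not satisfied.
(3) = T AND F = false.
Overall: F OR F OR F → false.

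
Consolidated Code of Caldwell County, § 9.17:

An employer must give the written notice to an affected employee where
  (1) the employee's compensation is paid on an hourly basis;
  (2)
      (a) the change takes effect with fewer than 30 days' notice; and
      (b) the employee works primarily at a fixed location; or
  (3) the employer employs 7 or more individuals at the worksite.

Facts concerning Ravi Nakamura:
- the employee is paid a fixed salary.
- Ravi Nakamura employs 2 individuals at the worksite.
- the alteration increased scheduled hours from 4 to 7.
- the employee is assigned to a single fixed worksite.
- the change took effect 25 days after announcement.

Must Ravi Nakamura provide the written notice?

Yes — required.

(1) hourly-paid — fails.
(a) < 30 days' notice — satisfied.
(b) fixed location — holds.
So (2) is satisfied (T AND T).
(3) ≥ 7 at site — fails.
So Overall is satisfied (F OR T OR F).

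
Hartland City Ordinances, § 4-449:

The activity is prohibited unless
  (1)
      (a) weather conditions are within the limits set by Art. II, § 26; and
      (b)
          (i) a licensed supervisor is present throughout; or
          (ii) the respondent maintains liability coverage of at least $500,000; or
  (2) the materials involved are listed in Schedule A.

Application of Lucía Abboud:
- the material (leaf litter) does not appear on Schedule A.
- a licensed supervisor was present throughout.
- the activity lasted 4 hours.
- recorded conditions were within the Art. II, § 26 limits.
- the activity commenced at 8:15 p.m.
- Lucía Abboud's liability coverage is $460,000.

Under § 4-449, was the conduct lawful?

Yes — lawful.

(a) weather ok — met.
(i) supervisor present — satisfied.
(ii) coverage ≥ $500,000 — fails.
(b) = T OR F = true.
(1) = T AND T = true.
(2) Schedule A material — fails.
So Overall is satisfied (T OR F).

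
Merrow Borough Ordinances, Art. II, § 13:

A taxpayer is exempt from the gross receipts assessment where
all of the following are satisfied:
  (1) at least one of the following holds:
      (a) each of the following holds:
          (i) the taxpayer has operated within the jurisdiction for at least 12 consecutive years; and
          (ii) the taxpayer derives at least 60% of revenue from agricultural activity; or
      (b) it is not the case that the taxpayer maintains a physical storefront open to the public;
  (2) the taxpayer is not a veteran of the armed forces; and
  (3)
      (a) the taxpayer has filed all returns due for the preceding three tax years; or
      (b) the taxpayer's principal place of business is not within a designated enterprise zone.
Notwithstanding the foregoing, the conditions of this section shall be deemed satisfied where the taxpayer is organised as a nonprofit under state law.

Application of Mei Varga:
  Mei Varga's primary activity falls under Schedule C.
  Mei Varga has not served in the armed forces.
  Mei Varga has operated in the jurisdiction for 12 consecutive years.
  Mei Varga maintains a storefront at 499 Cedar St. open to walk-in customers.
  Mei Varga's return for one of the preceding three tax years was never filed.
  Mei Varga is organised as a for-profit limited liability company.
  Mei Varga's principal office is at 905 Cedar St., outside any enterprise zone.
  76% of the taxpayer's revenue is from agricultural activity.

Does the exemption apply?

Yes — exempt.

(i) ≥ 12 yrs in jurisdiction — holds.
(ii) ≥60% agricultural — satisfied.
(a) = T AND T = true.
(b) not (has storefront) — not satisfied.
So (1) is satisfied (T OR F).
(2) not (veteran) — met.
(a) returns current — not met.
(b) not (in enterprise zone) — holds.
(3): F OR T → true.
Overall: T AND T AND T → true.
Exception (nonprofit) — not satisfied.
Result: main true OR exception false → true.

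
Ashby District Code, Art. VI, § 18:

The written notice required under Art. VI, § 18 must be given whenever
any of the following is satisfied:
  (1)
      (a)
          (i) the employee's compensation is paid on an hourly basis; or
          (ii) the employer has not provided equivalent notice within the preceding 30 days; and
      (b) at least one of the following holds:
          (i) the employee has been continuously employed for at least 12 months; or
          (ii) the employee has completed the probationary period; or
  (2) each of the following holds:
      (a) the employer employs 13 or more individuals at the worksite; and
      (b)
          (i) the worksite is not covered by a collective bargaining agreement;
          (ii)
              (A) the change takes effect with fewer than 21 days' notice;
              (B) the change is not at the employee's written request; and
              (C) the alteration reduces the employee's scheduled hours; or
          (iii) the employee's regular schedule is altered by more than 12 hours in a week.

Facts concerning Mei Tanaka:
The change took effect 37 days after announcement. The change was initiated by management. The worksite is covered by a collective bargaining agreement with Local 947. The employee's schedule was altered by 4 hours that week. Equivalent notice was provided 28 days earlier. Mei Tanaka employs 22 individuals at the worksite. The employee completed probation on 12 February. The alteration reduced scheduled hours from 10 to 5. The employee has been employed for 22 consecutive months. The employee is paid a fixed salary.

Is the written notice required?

No — not required.

(i) hourly-paid — fails.
(ii) no recent notice — fails.
(a): F OR F → false.
(i) tenure ≥ 12 mo. — satisfied.
(ii) past probation — met.
(b) = T OR T = true.
So (1) is not satisfied (F AND T).
(a) ≥ 13 at site — met.
(i) no CBA — not satisfied.
(A) < 21 days' notice — not met.
(B) not employee-requested — holds.
(C) hours reduced — holds.
(ii): F AND T AND T → false.
(iii) schedule shift > 12h — not satisfied.
So (b) is not satisfied (F OR F OR F).
So (2) is not satisfied (T AND F).
Overall = F OR F = false.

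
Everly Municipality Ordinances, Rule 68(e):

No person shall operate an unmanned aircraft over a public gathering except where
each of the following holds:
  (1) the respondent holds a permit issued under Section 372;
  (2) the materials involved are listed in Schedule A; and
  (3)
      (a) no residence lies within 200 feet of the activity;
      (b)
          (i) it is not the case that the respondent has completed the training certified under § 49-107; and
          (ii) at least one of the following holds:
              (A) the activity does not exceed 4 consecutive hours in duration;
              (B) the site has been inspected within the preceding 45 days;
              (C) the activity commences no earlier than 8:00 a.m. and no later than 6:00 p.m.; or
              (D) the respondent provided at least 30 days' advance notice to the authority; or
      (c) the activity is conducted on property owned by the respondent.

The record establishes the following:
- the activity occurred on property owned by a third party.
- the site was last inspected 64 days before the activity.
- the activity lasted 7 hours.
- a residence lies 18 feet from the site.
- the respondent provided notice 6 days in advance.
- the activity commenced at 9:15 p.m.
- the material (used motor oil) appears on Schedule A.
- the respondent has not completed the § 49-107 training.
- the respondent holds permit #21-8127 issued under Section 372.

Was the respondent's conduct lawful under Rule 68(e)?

(1) holds permit — satisfied.
(2) Schedule A material — met.
(a) no residence in 200 ft — not satisfied.
(i) not (training certified) — met.
(A) ≤ 4 hrs duration — not met.
(B) site inspected — not satisfied.
(C) start within hours — not met.
(D) ≥30 days' notice — fails.
(ii) = F OR F OR F OR F = false.
So (b) is not satisfied (T AND F).
(c) own property — not satisfied.
So (3) is not satisfied (F OR F OR F).
Overall: T AND T AND F → false.

No — unlawful.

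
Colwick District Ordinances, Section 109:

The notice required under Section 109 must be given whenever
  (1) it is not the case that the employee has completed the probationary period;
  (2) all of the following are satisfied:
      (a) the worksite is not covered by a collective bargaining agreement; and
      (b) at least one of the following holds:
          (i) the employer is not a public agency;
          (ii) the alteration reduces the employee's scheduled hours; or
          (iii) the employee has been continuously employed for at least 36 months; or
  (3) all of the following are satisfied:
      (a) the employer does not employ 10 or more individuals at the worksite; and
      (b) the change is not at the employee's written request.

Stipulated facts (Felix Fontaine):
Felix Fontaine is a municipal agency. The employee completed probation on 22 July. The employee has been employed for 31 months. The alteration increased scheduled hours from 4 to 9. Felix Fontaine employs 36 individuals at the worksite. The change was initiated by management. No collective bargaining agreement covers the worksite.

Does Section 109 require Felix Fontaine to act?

(1) not (past probation) — fails.
(a) no CBA — holds.
(i) not (public agency) — fails.
(ii) hours reduced — fails.
(iii) tenure ≥ 36 mo. — not met.
(b) = F OR F OR F = false.
(2) = T AND F = false.
(a) not (≥ 10 at site) — not met.
(b) not employee-requested — met.
(3): F AND T → false.
Overall: F OR F OR F → false.

No — not required.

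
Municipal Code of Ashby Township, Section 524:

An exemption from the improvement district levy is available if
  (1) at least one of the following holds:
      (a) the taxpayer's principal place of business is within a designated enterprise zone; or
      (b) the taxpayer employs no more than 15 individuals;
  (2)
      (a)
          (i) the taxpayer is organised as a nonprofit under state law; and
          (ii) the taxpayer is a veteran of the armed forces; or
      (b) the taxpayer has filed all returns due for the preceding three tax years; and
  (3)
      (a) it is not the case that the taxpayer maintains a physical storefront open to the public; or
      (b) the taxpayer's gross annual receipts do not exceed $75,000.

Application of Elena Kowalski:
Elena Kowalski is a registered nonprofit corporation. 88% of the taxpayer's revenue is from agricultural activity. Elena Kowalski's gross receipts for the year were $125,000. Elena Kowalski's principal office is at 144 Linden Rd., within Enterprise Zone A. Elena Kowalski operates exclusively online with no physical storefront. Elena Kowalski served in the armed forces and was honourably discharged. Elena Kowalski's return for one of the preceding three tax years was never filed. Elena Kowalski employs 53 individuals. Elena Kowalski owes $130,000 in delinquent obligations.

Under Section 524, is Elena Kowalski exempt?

Yes — exempt.

(a) in enterprise zone — satisfied.
(b) ≤ 15 employees — not met.
(1): T OR F → true.
(i) nonprofit — met.
(ii) veteran — met.
(a): T AND T → true.
(b) returns current — not met.
(2) = T OR F = true.
(a) not (has storefront) — met.
(b) receipts ≤ $75,000 — fails.
So (3) is satisfied (T OR F).
Overall: T AND T AND T → true.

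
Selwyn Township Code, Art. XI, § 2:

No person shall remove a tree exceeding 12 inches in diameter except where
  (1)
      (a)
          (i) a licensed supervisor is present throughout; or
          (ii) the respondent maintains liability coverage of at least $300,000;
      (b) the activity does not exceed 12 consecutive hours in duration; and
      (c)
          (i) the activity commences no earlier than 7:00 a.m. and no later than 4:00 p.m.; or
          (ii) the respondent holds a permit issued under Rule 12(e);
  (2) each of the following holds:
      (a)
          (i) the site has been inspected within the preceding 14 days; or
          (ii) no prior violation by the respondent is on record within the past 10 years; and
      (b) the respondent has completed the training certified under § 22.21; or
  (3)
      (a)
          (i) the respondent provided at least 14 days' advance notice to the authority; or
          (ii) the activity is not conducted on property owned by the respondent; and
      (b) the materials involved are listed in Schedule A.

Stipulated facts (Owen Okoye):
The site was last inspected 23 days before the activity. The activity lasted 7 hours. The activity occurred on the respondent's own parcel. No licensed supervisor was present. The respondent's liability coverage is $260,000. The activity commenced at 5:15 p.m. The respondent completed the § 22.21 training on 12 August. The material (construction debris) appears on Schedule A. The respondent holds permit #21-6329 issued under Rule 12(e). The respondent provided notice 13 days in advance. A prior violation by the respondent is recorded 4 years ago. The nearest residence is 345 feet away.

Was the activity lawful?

(i) supervisor present — not satisfied.
(ii) coverage ≥ $300,000 — not satisfied.
(a): F OR F → false.
(b) ≤ 12 hrs duration — holds.
(i) start within hours — not met.
(ii) holds permit — holds.
(c): F OR T → true.
(1): F AND T AND T → false.
(i) site inspected — not satisfied.
(ii) no prior violation — not met.
So (a) is not satisfied (F OR F).
(b) training certified — satisfied.
(2) = F AND T = false.
(i) ≥14 days' notice — not satisfied.
(ii) not (own property) — not met.
(a): F OR F → false.
(b) Schedule A material — satisfied.
(3) = F AND T = false.
Overall: F OR F OR F → false.

No — unlawful.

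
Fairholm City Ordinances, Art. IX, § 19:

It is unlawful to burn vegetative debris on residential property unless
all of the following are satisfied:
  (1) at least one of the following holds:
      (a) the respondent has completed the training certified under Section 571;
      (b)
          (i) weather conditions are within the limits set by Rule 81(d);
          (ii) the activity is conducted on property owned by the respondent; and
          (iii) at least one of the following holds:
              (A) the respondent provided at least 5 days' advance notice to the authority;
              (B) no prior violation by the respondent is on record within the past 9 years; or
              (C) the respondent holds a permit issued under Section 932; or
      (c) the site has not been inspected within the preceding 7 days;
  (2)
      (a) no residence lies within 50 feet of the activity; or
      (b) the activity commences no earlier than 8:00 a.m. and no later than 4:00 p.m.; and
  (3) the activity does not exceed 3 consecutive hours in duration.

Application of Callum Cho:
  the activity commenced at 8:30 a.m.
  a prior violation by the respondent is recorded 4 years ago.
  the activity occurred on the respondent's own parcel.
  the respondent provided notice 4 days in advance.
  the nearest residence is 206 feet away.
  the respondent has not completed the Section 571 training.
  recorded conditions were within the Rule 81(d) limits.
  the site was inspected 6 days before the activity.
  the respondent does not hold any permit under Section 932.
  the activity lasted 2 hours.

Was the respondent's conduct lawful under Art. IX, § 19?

No — unlawful.

(a) training certified — not met.
(i) weather ok — holds.
(ii) own property — met.
(A) ≥5 days' notice — not met.
(B) no prior violation — not satisfied.
(C) holds permit — not satisfied.
(iii): F OR F OR F → false.
So (b) is not satisfied (T AND T AND F).
(c) not (site inspected) — not satisfied.
(1): F OR F OR F → false.
(a) no residence in 50 ft — met.
(b) start within hours — met.
So (2) is satisfied (T OR T).
(3) ≤ 3 hrs duration — met.
Overall = F AND T AND T = false.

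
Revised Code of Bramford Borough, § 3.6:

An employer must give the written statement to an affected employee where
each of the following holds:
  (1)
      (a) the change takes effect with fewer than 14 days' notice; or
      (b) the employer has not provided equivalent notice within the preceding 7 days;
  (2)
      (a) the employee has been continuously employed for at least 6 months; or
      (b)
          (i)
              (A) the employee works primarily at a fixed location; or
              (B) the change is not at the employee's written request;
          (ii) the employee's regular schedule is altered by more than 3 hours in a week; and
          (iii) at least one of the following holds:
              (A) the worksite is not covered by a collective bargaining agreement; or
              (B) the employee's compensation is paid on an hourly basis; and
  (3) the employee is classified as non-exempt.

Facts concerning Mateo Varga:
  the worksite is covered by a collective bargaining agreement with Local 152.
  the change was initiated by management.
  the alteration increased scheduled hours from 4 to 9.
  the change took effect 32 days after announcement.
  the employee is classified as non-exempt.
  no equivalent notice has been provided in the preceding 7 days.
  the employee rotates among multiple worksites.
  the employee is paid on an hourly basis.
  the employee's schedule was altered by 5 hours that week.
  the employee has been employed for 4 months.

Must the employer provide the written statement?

(a) < 14 days' notice — fails.
(b) no recent notice — met.
(1) = F OR T = true.
(a) tenure ≥ 6 mo. — not satisfied.
(A) fixed location — fails.
(B) not employee-requested — holds.
So (i) is satisfied (F OR T).
(ii) schedule shift > 3h — met.
(A) no CBA — not met.
(B) hourly-paid — satisfied.
(iii): F OR T → true.
So (b) is satisfied (T AND T AND T).
(2): F OR T → true.
(3) non-exempt — met.
Overall = T AND T AND T = true.

Yes — required.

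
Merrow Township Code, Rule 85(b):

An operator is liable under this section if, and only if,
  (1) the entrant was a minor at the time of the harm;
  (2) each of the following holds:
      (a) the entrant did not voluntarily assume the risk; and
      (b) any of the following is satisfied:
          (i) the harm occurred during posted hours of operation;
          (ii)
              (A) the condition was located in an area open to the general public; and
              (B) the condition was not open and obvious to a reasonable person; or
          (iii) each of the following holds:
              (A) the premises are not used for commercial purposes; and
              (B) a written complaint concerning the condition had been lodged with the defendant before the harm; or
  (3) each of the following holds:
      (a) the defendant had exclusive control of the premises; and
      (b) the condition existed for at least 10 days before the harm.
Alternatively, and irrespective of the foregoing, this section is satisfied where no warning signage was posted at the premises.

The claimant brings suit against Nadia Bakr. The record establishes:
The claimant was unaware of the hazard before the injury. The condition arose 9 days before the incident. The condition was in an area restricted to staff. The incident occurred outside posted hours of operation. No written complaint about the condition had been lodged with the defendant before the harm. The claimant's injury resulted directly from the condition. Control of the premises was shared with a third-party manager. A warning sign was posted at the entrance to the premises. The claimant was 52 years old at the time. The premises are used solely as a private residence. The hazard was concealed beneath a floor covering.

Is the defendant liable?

No — not liable.

(1) entrant a minor — not met.
(a) no assumed risk — satisfied.
(i) during posted hours — fails.
(A) public area — not met.
(B) not open/obvious — satisfied.
So (ii) is not satisfied (F AND T).
(A) not (commercial use) — met.
(B) complaint lodged — fails.
So (iii) is not satisfied (T AND F).
(b): F OR F OR F → false.
So (2) is not satisfied (T AND F).
(a) exclusive control — not met.
(b) condition ≥10 days old — not satisfied.
(3): F AND F → false.
So Overall is not satisfied (F OR F OR F).
Exception (no signage posted) — not satisfied.
Result: main false OR exception false → false.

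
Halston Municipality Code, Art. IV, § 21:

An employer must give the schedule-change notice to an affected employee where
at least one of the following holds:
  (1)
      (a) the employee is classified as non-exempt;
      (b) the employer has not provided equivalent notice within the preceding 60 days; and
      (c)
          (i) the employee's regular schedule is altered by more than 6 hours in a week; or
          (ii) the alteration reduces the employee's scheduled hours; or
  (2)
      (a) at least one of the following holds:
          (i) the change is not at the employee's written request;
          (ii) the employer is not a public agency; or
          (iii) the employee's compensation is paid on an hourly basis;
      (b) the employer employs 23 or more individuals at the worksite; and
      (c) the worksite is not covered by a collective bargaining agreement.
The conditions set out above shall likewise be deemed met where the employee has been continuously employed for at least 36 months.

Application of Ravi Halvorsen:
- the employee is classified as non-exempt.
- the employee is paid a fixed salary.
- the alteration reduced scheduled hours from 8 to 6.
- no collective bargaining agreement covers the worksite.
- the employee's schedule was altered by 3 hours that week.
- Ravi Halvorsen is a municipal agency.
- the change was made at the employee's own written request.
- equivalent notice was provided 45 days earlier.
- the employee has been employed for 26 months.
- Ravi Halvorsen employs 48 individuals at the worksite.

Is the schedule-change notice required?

No — not required.

(a) non-exempt — met.
(b) no recent notice — not satisfied.
(i) schedule shift > 6h — not satisfied.
(ii) hours reduced — satisfied.
(c): F OR T → true.
(1): T AND F AND T → false.
(i) not employee-requested — not satisfied.
(ii) not (public agency) — not met.
(iii) hourly-paid — not satisfied.
(a) = F OR F OR F = false.
(b) ≥ 23 at site — holds.
(c) no CBA — met.
So (2) is not satisfied (F AND T AND T).
So Overall is not satisfied (F OR F).
Exception (tenure ≥ 36 mo.) — not satisfied.
Result: main false OR exception false → false.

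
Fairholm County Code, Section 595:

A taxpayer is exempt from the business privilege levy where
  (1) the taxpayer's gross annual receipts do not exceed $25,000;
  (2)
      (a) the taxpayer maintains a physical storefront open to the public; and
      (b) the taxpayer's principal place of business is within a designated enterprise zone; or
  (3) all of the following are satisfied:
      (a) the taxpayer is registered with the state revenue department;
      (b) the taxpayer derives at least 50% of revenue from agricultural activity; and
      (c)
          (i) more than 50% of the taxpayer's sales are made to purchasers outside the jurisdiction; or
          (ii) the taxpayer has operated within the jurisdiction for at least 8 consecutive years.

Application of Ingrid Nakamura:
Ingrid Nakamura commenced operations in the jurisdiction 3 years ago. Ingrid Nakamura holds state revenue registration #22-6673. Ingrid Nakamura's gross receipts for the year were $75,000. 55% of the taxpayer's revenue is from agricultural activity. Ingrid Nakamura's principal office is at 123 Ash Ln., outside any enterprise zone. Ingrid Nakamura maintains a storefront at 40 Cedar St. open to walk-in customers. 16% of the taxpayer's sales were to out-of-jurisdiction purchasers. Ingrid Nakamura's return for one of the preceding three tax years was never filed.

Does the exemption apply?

No — not exempt.

(1) receipts ≤ $25,000 — not met.
(a) has storefront — holds.
(b) in enterprise zone — fails.
So (2) is not satisfied (T AND F).
(a) state-registered — met.
(b) ≥50% agricultural — met.
(i) >50% out-of-jur. sales — fails.
(ii) ≥ 8 yrs in jurisdiction — fails.
(c): F OR F → false.
(3): T AND T AND F → false.
Overall: F OR F OR F → false.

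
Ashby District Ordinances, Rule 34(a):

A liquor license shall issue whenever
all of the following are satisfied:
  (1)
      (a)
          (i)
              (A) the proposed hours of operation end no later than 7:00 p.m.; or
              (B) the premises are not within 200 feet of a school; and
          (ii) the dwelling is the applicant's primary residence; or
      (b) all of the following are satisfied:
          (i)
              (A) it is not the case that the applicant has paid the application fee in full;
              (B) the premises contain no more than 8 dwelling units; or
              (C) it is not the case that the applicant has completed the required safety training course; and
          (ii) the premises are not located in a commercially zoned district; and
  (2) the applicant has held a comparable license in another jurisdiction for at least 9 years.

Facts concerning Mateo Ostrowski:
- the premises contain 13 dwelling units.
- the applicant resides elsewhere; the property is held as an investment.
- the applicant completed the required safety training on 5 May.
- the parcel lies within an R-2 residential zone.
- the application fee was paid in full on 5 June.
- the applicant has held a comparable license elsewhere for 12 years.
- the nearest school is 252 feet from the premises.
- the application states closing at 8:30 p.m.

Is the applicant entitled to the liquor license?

No — denied.

(A) closes by 7 p.m. — fails.
(B) ≥200 ft from school — holds.
So (i) is satisfied (F OR T).
(ii) primary residence — fails.
So (a) is not satisfied (T AND F).
(A) not (fee paid) — not met.
(B) ≤ 8 units — fails.
(C) not (safety training) — not met.
(i) = F OR F OR F = false.
(ii) not (commercially zoned) — met.
(b): F AND T → false.
(1) = F OR F = false.
(2) prior license ≥ 9 yr — satisfied.
So Overall is not satisfied (F AND T).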